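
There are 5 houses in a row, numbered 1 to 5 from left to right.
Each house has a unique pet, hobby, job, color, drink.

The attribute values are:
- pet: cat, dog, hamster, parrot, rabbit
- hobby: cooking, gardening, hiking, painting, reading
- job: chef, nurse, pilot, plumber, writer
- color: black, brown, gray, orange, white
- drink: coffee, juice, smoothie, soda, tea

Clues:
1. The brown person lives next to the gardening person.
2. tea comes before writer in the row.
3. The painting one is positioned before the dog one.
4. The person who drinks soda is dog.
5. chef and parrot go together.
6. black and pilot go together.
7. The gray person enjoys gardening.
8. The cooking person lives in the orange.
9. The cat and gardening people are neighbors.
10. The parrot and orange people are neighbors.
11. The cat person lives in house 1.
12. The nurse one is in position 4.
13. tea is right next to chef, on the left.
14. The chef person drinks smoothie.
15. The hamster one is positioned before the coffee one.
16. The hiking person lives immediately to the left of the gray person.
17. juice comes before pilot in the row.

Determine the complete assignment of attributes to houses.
Solution:

House | Pet | Hobby | Job | Color | Drink
-----------------------------------------
  1   | cat | hiking | plumber | brown | tea
  2   | parrot | gardening | chef | gray | smoothie
  3   | hamster | cooking | writer | orange | juice
  4   | rabbit | painting | nurse | white | coffee
  5   | dog | reading | pilot | black | soda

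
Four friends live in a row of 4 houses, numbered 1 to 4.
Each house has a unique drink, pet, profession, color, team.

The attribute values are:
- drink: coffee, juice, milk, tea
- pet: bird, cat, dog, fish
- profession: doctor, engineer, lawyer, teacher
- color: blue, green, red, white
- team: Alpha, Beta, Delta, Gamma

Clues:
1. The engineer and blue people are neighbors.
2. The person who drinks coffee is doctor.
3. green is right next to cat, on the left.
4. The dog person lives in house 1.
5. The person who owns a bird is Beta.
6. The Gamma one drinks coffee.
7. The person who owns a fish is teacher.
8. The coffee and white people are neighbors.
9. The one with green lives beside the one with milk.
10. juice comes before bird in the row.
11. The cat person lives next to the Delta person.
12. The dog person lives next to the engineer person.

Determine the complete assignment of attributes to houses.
Solution:

House | Drink | Pet | Profession | Color | Team
-----------------------------------------------
  1   | coffee | dog | doctor | green | Gamma
  2   | milk | cat | engineer | white | Alpha
  3   | juice | fish | teacher | blue | Delta
  4   | tea | bird | lawyer | red | Beta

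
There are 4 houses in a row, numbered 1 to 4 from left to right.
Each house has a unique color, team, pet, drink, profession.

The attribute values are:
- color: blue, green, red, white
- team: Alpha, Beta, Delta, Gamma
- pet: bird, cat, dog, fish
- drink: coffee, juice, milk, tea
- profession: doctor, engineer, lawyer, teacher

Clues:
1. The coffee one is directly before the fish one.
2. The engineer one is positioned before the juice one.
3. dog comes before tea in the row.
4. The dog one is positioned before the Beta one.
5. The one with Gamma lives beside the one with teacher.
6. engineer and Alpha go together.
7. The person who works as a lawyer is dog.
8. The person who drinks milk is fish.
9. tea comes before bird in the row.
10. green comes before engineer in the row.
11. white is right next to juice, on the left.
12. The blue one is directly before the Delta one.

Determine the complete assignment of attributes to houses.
Solution:

House | Color | Team | Pet | Drink | Profession
-----------------------------------------------
  1   | blue | Gamma | dog | coffee | lawyer
  2   | green | Delta | fish | milk | teacher
  3   | white | Alpha | cat | tea | engineer
  4   | red | Beta | bird | juice | doctor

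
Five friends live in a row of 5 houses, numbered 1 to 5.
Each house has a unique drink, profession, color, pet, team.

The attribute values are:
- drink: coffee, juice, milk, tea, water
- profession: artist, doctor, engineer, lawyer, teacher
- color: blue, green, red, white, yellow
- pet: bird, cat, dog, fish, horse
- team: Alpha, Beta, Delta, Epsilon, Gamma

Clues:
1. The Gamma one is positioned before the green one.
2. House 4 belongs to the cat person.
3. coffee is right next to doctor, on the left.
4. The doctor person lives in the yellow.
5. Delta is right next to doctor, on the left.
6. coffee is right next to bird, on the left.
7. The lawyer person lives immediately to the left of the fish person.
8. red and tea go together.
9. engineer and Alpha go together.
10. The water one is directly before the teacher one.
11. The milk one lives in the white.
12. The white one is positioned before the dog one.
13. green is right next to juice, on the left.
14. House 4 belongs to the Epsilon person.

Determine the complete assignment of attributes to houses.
Solution:

House | Drink | Profession | Color | Pet | Team
-----------------------------------------------
  1   | water | lawyer | blue | horse | Gamma
  2   | coffee | teacher | green | fish | Delta
  3   | juice | doctor | yellow | bird | Beta
  4   | milk | artist | white | cat | Epsilon
  5   | tea | engineer | red | dog | Alpha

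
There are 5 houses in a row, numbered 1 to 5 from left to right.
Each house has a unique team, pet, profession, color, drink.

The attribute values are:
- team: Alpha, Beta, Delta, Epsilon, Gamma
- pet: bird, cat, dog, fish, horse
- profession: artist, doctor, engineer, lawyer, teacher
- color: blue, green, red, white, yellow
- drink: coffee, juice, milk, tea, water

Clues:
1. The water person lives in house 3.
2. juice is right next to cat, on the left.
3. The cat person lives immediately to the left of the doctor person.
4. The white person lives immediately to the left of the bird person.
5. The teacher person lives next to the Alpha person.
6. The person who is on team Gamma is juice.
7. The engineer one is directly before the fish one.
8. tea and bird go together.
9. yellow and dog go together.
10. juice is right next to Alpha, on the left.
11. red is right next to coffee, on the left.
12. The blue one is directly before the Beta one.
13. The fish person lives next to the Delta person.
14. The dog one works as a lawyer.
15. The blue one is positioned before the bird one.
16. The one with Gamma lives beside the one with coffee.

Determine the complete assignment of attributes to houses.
Solution:

House | Team | Pet | Profession | Color | Drink
-----------------------------------------------
  1   | Gamma | horse | teacher | red | juice
  2   | Alpha | cat | engineer | blue | coffee
  3   | Beta | fish | doctor | white | water
  4   | Delta | bird | artist | green | tea
  5   | Epsilon | dog | lawyer | yellow | milk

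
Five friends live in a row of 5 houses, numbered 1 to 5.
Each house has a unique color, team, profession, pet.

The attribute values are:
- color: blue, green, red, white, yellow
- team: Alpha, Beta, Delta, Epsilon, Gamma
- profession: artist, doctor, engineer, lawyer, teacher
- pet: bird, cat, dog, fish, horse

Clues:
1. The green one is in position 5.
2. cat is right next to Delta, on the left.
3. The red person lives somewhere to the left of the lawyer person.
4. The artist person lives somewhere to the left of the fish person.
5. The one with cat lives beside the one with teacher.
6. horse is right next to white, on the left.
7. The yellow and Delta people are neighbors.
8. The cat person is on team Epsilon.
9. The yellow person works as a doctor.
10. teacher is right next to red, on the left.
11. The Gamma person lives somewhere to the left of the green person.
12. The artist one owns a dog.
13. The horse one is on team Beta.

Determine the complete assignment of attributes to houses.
Solution:

House | Color | Team | Profession | Pet
---------------------------------------
  1   | yellow | Epsilon | doctor | cat
  2   | blue | Delta | teacher | bird
  3   | red | Beta | engineer | horse
  4   | white | Gamma | artist | dog
  5   | green | Alpha | lawyer | fish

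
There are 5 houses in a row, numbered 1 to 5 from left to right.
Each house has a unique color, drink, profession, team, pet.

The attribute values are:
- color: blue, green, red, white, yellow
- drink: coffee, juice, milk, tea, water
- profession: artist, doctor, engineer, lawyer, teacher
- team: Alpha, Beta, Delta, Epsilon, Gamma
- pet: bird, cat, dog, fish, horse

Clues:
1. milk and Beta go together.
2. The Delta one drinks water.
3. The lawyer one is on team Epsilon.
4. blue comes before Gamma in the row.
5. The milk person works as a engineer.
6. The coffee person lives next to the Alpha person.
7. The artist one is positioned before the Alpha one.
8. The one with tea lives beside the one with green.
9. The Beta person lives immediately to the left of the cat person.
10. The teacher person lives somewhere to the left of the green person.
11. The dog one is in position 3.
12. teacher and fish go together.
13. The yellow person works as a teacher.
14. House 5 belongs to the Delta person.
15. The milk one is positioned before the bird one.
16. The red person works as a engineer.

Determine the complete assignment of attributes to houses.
Solution:

House | Color | Drink | Profession | Team | Pet
-----------------------------------------------
  1   | red | milk | engineer | Beta | horse
  2   | blue | juice | lawyer | Epsilon | cat
  3   | white | coffee | artist | Gamma | dog
  4   | yellow | tea | teacher | Alpha | fish
  5   | green | water | doctor | Delta | bird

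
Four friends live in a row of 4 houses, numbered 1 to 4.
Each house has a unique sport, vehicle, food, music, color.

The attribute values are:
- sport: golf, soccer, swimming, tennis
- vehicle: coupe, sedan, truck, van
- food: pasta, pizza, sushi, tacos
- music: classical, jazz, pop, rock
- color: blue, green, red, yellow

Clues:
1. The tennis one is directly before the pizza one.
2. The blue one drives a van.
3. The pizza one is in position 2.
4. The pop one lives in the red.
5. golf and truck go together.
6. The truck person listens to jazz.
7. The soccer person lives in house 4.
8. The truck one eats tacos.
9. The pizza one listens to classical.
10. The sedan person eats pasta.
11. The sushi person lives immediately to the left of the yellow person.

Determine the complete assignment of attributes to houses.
Solution:

House | Sport | Vehicle | Food | Music | Color
----------------------------------------------
  1   | tennis | van | sushi | rock | blue
  2   | swimming | coupe | pizza | classical | yellow
  3   | golf | truck | tacos | jazz | green
  4   | soccer | sedan | pasta | pop | red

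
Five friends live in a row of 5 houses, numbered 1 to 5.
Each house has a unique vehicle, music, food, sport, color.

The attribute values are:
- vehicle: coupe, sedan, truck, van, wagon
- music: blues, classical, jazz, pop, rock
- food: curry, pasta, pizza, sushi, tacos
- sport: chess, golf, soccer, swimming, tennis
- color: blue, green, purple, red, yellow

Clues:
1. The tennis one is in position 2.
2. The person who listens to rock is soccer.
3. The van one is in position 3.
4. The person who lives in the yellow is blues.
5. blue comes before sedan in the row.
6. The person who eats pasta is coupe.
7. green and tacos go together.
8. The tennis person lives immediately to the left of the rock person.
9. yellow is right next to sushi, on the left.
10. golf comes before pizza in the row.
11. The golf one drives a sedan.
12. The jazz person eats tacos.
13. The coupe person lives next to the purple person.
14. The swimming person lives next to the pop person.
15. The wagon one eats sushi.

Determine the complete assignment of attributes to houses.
Solution:

House | Vehicle | Music | Food | Sport | Color
----------------------------------------------
  1   | coupe | blues | pasta | swimming | yellow
  2   | wagon | pop | sushi | tennis | purple
  3   | van | rock | curry | soccer | blue
  4   | sedan | jazz | tacos | golf | green
  5   | truck | classical | pizza | chess | red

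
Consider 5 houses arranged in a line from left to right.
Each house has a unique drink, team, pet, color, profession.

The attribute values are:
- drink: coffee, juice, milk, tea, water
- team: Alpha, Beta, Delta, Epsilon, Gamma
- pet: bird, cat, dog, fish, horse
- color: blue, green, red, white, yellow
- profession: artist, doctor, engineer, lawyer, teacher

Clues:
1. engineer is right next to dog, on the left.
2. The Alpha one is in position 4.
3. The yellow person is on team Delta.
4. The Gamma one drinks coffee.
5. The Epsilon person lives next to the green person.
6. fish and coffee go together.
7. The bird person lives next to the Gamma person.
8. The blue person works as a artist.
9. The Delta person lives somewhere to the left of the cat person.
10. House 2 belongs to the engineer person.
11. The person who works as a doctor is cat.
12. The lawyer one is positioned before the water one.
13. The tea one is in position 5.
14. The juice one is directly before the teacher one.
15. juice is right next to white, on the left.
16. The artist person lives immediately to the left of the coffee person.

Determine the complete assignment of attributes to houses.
Solution:

House | Drink | Team | Pet | Color | Profession
-----------------------------------------------
  1   | milk | Epsilon | bird | blue | artist
  2   | coffee | Gamma | fish | green | engineer
  3   | juice | Delta | dog | yellow | lawyer
  4   | water | Alpha | horse | white | teacher
  5   | tea | Beta | cat | red | doctor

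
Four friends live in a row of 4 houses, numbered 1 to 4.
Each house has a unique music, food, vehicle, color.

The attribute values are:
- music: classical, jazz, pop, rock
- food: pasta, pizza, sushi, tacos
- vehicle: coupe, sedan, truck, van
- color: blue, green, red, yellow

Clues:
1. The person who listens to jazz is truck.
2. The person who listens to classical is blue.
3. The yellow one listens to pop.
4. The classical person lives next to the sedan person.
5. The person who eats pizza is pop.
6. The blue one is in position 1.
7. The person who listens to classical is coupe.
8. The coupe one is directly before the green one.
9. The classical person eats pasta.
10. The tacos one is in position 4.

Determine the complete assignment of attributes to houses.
Solution:

House | Music | Food | Vehicle | Color
--------------------------------------
  1   | classical | pasta | coupe | blue
  2   | rock | sushi | sedan | green
  3   | pop | pizza | van | yellow
  4   | jazz | tacos | truck | red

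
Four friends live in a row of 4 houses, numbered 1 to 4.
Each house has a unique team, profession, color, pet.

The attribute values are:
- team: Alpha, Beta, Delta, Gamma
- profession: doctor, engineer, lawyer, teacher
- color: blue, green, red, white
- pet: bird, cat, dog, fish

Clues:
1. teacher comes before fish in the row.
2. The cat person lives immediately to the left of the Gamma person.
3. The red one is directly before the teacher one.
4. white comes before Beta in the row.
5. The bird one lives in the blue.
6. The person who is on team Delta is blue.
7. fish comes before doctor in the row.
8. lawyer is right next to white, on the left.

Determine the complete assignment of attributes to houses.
Solution:

House | Team | Profession | Color | Pet
---------------------------------------
  1   | Alpha | lawyer | red | cat
  2   | Gamma | teacher | white | dog
  3   | Beta | engineer | green | fish
  4   | Delta | doctor | blue | bird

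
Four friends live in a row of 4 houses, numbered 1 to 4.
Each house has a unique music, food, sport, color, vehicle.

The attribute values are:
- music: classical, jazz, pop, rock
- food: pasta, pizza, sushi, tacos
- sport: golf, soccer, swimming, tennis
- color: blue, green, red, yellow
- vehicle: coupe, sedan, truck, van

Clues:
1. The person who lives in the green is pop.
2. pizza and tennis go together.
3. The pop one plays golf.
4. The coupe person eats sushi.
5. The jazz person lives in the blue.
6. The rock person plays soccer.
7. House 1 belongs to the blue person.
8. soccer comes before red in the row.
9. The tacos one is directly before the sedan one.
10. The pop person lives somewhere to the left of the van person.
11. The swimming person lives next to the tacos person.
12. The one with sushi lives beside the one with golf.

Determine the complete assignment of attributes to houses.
Solution:

House | Music | Food | Sport | Color | Vehicle
----------------------------------------------
  1   | jazz | sushi | swimming | blue | coupe
  2   | pop | tacos | golf | green | truck
  3   | rock | pasta | soccer | yellow | sedan
  4   | classical | pizza | tennis | red | van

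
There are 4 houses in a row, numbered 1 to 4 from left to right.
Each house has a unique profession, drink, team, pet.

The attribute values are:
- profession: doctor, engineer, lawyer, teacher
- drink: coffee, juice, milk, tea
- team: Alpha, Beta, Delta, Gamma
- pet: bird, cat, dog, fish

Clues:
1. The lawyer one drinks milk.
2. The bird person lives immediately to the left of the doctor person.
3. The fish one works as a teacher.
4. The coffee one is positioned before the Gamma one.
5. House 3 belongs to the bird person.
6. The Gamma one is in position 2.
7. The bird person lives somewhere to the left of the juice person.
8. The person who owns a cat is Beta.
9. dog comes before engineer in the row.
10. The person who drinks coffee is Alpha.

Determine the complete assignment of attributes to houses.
Solution:

House | Profession | Drink | Team | Pet
---------------------------------------
  1   | teacher | coffee | Alpha | fish
  2   | lawyer | milk | Gamma | dog
  3   | engineer | tea | Delta | bird
  4   | doctor | juice | Beta | cat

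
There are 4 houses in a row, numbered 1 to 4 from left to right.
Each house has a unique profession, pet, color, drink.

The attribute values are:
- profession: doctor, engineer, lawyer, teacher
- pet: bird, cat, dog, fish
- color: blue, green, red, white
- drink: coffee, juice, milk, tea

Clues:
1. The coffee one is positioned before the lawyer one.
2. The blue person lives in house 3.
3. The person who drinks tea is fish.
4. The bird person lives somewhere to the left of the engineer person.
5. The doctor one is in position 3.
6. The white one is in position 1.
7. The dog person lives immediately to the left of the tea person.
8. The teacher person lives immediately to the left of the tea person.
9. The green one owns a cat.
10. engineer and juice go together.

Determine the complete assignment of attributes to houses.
Solution:

House | Profession | Pet | Color | Drink
----------------------------------------
  1   | teacher | dog | white | coffee
  2   | lawyer | fish | red | tea
  3   | doctor | bird | blue | milk
  4   | engineer | cat | green | juice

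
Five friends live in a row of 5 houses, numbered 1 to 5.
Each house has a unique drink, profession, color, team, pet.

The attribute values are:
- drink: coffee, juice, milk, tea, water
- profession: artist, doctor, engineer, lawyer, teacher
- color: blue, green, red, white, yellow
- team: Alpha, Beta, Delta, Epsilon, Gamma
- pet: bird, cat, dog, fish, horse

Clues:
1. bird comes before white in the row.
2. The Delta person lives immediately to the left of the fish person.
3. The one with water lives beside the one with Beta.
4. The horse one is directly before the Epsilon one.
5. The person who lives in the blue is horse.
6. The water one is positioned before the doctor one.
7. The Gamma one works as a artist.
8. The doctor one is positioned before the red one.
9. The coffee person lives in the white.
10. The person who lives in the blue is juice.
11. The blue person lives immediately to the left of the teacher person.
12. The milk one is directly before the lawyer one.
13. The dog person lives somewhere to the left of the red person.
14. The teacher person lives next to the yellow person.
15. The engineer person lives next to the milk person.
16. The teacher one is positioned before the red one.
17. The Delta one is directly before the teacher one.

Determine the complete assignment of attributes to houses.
Solution:

House | Drink | Profession | Color | Team | Pet
-----------------------------------------------
  1   | juice | engineer | blue | Delta | horse
  2   | milk | teacher | green | Epsilon | fish
  3   | water | lawyer | yellow | Alpha | bird
  4   | coffee | doctor | white | Beta | dog
  5   | tea | artist | red | Gamma | cat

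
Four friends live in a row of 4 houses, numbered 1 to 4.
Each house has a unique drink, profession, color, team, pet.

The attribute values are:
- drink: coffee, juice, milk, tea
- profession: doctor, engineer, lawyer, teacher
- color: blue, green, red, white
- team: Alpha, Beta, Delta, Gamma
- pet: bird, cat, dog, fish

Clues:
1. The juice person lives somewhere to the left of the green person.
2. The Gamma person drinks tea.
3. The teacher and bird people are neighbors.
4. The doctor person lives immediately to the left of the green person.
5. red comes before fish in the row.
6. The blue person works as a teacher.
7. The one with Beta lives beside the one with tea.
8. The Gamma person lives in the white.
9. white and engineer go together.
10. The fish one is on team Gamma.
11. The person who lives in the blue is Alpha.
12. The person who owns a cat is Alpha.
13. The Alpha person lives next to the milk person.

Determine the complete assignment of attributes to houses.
Solution:

House | Drink | Profession | Color | Team | Pet
-----------------------------------------------
  1   | juice | teacher | blue | Alpha | cat
  2   | milk | doctor | red | Delta | bird
  3   | coffee | lawyer | green | Beta | dog
  4   | tea | engineer | white | Gamma | fish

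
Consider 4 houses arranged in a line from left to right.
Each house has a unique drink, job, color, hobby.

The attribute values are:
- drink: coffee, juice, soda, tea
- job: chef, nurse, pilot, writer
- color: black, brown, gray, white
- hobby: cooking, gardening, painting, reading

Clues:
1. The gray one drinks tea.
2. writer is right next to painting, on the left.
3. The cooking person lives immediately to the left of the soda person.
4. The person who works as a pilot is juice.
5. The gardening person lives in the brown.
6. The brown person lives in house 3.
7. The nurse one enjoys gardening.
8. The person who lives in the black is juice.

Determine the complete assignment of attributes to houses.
Solution:

House | Drink | Job | Color | Hobby
-----------------------------------
  1   | tea | writer | gray | cooking
  2   | soda | chef | white | painting
  3   | coffee | nurse | brown | gardening
  4   | juice | pilot | black | reading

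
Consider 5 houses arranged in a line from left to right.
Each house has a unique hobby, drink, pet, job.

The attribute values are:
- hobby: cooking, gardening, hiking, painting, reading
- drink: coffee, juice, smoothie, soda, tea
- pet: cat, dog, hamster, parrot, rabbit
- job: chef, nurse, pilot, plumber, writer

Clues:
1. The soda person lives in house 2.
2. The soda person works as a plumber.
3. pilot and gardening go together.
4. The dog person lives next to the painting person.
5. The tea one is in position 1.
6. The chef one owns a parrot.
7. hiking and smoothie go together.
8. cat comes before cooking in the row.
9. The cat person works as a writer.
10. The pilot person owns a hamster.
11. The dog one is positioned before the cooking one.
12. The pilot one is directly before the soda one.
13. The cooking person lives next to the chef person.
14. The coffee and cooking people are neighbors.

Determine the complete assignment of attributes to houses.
Solution:

House | Hobby | Drink | Pet | Job
---------------------------------
  1   | gardening | tea | hamster | pilot
  2   | reading | soda | dog | plumber
  3   | painting | coffee | cat | writer
  4   | cooking | juice | rabbit | nurse
  5   | hiking | smoothie | parrot | chef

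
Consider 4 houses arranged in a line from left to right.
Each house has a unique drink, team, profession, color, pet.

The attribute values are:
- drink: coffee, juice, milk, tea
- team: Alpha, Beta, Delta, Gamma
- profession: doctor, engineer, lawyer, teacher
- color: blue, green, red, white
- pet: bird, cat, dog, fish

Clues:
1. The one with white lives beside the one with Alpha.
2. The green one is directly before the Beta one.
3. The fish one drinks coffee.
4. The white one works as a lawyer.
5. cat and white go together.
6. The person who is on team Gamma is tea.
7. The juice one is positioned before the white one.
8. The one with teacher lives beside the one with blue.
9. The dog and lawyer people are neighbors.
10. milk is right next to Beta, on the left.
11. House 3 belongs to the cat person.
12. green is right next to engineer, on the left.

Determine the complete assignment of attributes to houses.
Solution:

House | Drink | Team | Profession | Color | Pet
-----------------------------------------------
  1   | milk | Delta | teacher | green | bird
  2   | juice | Beta | engineer | blue | dog
  3   | tea | Gamma | lawyer | white | cat
  4   | coffee | Alpha | doctor | red | fish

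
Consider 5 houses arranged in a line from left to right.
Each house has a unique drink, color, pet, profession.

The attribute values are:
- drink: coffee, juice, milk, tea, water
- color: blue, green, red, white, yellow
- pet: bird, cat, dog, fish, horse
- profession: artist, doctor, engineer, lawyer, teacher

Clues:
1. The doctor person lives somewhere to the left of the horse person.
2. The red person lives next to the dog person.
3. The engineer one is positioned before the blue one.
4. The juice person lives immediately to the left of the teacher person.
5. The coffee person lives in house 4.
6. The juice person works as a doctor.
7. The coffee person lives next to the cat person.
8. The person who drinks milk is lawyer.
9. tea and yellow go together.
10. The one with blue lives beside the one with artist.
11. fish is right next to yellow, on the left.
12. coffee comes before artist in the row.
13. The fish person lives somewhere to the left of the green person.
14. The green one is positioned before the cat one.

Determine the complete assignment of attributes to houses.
Solution:

House | Drink | Color | Pet | Profession
----------------------------------------
  1   | milk | red | fish | lawyer
  2   | tea | yellow | dog | engineer
  3   | juice | green | bird | doctor
  4   | coffee | blue | horse | teacher
  5   | water | white | cat | artist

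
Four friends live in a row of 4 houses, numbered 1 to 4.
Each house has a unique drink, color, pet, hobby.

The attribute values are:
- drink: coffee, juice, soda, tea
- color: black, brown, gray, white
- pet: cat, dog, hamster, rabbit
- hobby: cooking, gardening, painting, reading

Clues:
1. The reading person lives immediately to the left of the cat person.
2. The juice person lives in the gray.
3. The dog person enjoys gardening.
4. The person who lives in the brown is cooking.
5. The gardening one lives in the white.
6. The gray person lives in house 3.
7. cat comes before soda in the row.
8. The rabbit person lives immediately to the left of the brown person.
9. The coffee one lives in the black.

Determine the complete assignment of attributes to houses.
Solution:

House | Drink | Color | Pet | Hobby
-----------------------------------
  1   | coffee | black | rabbit | reading
  2   | tea | brown | cat | cooking
  3   | juice | gray | hamster | painting
  4   | soda | white | dog | gardening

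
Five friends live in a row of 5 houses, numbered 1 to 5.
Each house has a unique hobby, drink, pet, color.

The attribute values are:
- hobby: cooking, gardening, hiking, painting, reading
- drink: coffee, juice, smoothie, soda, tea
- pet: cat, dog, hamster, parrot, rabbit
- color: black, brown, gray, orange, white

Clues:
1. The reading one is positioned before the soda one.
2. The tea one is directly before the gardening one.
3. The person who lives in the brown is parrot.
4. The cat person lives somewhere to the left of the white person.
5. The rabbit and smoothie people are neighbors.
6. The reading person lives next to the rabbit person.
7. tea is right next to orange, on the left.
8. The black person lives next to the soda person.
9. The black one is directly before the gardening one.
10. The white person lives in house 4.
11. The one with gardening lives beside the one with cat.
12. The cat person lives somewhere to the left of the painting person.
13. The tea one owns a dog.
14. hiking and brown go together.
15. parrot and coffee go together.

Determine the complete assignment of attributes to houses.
Solution:

House | Hobby | Drink | Pet | Color
-----------------------------------
  1   | reading | tea | dog | black
  2   | gardening | soda | rabbit | orange
  3   | cooking | smoothie | cat | gray
  4   | painting | juice | hamster | white
  5   | hiking | coffee | parrot | brown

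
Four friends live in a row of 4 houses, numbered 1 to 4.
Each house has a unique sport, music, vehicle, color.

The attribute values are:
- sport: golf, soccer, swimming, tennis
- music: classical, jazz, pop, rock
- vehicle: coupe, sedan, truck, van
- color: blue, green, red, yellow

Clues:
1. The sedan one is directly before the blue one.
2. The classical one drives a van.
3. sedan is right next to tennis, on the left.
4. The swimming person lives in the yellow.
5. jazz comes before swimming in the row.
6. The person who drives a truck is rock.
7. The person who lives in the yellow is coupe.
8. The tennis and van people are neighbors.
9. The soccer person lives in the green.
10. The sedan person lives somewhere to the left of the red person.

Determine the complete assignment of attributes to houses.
Solution:

House | Sport | Music | Vehicle | Color
---------------------------------------
  1   | soccer | jazz | sedan | green
  2   | tennis | rock | truck | blue
  3   | golf | classical | van | red
  4   | swimming | pop | coupe | yellow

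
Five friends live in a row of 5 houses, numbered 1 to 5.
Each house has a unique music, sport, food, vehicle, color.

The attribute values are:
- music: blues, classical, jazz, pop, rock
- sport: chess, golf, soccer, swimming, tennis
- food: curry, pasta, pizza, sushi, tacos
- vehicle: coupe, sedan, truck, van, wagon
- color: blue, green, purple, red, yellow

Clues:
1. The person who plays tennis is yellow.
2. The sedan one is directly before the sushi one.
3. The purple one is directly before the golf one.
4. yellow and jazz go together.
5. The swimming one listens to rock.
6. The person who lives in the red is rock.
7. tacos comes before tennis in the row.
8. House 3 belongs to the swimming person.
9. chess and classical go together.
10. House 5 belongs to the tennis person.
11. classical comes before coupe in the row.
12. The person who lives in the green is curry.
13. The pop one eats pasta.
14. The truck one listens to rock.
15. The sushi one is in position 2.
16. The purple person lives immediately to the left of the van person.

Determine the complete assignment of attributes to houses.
Solution:

House | Music | Sport | Food | Vehicle | Color
----------------------------------------------
  1   | pop | soccer | pasta | sedan | purple
  2   | blues | golf | sushi | van | blue
  3   | rock | swimming | tacos | truck | red
  4   | classical | chess | curry | wagon | green
  5   | jazz | tennis | pizza | coupe | yellow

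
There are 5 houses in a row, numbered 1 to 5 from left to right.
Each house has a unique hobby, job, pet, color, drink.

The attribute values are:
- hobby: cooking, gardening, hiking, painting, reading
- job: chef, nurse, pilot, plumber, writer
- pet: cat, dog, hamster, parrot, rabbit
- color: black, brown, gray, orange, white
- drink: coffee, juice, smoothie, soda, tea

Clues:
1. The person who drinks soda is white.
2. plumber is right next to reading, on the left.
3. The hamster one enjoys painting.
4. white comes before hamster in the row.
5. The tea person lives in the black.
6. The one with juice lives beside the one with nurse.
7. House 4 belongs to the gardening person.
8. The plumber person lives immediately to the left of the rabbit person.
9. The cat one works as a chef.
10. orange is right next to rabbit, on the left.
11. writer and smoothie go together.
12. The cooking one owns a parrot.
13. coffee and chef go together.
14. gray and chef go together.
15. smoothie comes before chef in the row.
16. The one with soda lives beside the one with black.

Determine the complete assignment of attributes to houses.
Solution:

House | Hobby | Job | Pet | Color | Drink
-----------------------------------------
  1   | cooking | plumber | parrot | orange | juice
  2   | reading | nurse | rabbit | white | soda
  3   | painting | pilot | hamster | black | tea
  4   | gardening | writer | dog | brown | smoothie
  5   | hiking | chef | cat | gray | coffee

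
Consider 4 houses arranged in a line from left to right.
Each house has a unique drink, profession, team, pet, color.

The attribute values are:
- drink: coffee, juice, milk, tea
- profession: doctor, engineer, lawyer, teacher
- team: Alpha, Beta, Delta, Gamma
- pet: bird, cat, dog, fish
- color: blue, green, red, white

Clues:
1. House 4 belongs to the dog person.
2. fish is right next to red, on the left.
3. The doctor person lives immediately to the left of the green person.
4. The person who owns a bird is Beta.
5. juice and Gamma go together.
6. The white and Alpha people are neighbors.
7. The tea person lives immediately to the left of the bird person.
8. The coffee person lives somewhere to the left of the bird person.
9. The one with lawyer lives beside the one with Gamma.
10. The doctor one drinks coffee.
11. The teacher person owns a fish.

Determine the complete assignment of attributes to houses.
Solution:

House | Drink | Profession | Team | Pet | Color
-----------------------------------------------
  1   | coffee | doctor | Delta | cat | white
  2   | tea | teacher | Alpha | fish | green
  3   | milk | lawyer | Beta | bird | red
  4   | juice | engineer | Gamma | dog | blue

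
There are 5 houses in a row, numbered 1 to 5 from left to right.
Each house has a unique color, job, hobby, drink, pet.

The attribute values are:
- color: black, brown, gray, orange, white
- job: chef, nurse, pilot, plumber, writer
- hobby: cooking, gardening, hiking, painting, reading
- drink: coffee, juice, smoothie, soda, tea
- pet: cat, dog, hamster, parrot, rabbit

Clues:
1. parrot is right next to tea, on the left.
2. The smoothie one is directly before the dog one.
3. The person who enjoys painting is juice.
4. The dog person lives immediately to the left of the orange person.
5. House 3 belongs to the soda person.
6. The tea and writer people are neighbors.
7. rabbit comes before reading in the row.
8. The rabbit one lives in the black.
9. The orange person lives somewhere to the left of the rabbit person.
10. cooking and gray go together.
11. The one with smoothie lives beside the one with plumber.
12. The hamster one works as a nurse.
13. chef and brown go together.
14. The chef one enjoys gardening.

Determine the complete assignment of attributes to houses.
Solution:

House | Color | Job | Hobby | Drink | Pet
-----------------------------------------
  1   | brown | chef | gardening | smoothie | parrot
  2   | gray | plumber | cooking | tea | dog
  3   | orange | writer | hiking | soda | cat
  4   | black | pilot | painting | juice | rabbit
  5   | white | nurse | reading | coffee | hamster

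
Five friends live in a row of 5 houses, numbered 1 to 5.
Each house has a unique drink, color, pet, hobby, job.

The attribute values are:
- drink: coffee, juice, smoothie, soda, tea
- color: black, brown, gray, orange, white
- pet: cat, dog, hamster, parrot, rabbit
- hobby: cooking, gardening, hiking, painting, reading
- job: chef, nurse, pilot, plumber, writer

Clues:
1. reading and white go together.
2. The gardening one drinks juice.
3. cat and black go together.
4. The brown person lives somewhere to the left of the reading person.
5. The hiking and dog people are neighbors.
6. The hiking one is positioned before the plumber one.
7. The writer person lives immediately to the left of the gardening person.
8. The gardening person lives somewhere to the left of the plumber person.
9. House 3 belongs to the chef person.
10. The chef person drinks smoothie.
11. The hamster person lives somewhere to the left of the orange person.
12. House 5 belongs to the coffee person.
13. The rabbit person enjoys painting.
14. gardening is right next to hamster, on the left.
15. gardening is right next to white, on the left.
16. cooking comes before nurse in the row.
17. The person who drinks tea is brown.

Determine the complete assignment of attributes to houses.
Solution:

House | Drink | Color | Pet | Hobby | Job
-----------------------------------------
  1   | tea | brown | parrot | hiking | writer
  2   | juice | gray | dog | gardening | pilot
  3   | smoothie | white | hamster | reading | chef
  4   | soda | black | cat | cooking | plumber
  5   | coffee | orange | rabbit | painting | nurse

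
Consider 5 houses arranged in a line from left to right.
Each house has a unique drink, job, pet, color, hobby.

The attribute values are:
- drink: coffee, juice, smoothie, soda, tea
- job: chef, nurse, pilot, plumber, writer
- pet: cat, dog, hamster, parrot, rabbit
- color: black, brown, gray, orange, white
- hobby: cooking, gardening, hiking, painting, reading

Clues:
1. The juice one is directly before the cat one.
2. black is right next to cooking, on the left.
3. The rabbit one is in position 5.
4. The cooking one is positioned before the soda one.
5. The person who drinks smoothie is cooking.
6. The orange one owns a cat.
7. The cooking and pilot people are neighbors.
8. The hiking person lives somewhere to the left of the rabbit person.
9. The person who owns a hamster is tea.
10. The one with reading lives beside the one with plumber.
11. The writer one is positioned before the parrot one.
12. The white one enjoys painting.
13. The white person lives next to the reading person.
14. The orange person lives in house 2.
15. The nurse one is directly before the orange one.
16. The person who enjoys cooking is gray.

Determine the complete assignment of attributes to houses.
Solution:

House | Drink | Job | Pet | Color | Hobby
-----------------------------------------
  1   | juice | nurse | dog | white | painting
  2   | coffee | writer | cat | orange | reading
  3   | tea | plumber | hamster | black | hiking
  4   | smoothie | chef | parrot | gray | cooking
  5   | soda | pilot | rabbit | brown | gardening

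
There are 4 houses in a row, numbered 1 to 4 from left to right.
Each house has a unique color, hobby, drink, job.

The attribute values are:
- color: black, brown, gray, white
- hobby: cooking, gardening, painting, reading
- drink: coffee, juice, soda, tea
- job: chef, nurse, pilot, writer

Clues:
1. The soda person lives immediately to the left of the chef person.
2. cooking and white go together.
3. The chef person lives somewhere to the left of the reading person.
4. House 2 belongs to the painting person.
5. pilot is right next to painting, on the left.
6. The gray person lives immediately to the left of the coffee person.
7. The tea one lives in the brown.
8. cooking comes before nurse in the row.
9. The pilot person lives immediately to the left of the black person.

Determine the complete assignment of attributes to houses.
Solution:

House | Color | Hobby | Drink | Job
-----------------------------------
  1   | gray | gardening | soda | pilot
  2   | black | painting | coffee | chef
  3   | white | cooking | juice | writer
  4   | brown | reading | tea | nurse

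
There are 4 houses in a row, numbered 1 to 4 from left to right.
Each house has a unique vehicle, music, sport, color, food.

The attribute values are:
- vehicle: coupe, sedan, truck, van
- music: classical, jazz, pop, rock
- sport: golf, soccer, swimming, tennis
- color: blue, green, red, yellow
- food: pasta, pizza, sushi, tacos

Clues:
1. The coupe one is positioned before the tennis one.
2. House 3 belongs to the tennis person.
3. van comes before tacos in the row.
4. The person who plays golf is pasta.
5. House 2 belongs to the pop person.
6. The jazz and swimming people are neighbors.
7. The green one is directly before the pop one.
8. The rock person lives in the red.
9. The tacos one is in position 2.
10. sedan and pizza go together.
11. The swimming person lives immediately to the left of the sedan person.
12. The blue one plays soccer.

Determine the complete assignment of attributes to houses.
Solution:

House | Vehicle | Music | Sport | Color | Food
----------------------------------------------
  1   | van | jazz | golf | green | pasta
  2   | coupe | pop | swimming | yellow | tacos
  3   | sedan | rock | tennis | red | pizza
  4   | truck | classical | soccer | blue | sushi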